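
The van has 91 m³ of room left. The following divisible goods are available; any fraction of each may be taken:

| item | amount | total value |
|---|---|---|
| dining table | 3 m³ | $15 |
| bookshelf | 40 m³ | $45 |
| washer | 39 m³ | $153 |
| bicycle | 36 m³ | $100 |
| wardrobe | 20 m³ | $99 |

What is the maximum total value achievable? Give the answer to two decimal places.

347.56

Take in order of value per unit:
- dining table (15/3 per unit): all 3 → value 15, running total 15.00
- wardrobe (99/20 per unit): all 20 → value 99, running total 114.00
- washer (153/39 per unit): all 39 → value 153, running total 267.00
- bicycle (100/36 per unit): 29 of 36 → value 29×100/36 = 80.5556, running total 347.56
Total 347.56.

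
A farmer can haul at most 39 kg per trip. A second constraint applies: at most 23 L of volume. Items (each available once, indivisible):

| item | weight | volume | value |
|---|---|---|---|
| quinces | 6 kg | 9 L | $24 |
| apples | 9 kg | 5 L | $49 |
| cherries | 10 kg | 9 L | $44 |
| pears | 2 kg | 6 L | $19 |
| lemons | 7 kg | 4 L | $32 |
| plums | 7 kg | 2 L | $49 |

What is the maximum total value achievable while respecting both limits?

$174

Feasible sets respecting both limits:
- apples+cherries+lemons+plums: weight 33, volume 20, value 174
- apples+cherries+pears+plums: weight 28, volume 22, value 161
- quinces+apples+lemons+plums: weight 29, volume 20, value 154
Best: $174.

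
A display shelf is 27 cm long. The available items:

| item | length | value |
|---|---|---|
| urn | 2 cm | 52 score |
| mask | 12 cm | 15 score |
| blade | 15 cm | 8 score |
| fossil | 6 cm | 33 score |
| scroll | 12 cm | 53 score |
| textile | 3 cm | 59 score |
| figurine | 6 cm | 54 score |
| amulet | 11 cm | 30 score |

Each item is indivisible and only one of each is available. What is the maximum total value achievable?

Check high-value combinations within 27 cm:
- urn+scroll+textile+figurine: length 2+12+3+6=23, value 52+53+59+54=218
- fossil+scroll+textile+figurine: length 6+12+3+6=27, value 33+53+59+54=199
- urn+fossil+textile+figurine: length 2+6+3+6=17, value 52+33+59+54=198
Best: 218 score.

218 score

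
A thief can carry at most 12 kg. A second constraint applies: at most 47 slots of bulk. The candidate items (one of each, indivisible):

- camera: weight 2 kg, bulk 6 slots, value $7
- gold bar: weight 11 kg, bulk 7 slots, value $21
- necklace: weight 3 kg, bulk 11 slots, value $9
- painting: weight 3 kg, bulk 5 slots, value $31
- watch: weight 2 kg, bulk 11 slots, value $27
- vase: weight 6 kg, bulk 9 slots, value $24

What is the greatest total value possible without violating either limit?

Feasible sets respecting both limits:
- painting+watch+vase: weight 11, bulk 25, value 82
- camera+necklace+painting+watch: weight 10, bulk 33, value 74
- necklace+painting+watch: weight 8, bulk 27, value 67
Best: $82.

$82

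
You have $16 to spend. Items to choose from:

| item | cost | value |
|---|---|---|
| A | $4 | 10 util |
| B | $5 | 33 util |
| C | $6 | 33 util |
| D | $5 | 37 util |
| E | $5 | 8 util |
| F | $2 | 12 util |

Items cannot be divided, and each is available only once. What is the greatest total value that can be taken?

103 util

Check high-value combinations within $16:
- B+C+D: cost 5+6+5=16, value 33+33+37=103
- A+B+D+F: cost 4+5+5+2=16, value 10+33+37+12=92
- B+D+F: cost 5+5+2=12, value 33+37+12=82
- C+D+F: cost 6+5+2=13, value 33+37+12=82
- A+B+D: cost 4+5+5=14, value 10+33+37=80
Best: 103 util.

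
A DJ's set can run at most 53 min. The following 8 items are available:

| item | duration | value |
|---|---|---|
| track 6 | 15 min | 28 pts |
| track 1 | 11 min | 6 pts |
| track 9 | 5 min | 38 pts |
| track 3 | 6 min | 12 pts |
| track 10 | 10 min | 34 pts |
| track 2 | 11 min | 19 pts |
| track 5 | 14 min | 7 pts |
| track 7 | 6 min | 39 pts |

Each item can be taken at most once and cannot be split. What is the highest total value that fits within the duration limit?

170 pts

Check high-value combinations within 53 min:
- track 6+track 9+track 3+track 10+track 2+track 7: duration 15+5+6+10+11+6=53, value 28+38+12+34+19+39=170
- track 6+track 9+track 10+track 2+track 7: duration 15+5+10+11+6=47, value 28+38+34+19+39=158
- track 6+track 1+track 9+track 3+track 10+track 7: duration 15+11+5+6+10+6=53, value 28+6+38+12+34+39=157
- track 6+track 9+track 3+track 10+track 7: duration 15+5+6+10+6=42, value 28+38+12+34+39=151
Best: 170 pts.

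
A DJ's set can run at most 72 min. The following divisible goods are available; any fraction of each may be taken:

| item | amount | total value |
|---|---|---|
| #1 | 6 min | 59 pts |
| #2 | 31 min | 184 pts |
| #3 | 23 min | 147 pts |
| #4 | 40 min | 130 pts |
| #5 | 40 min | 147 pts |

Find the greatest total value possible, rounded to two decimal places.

434.10

Take in order of value per unit:
- #1 (59/6 per unit): all 6 → value 59, running total 59.00
- #3 (147/23 per unit): all 23 → value 147, running total 206.00
- #2 (184/31 per unit): all 31 → value 184, running total 390.00
- #5 (147/40 per unit): 12 of 40 → value 12×147/40 = 44.1000, running total 434.10
Total 434.10.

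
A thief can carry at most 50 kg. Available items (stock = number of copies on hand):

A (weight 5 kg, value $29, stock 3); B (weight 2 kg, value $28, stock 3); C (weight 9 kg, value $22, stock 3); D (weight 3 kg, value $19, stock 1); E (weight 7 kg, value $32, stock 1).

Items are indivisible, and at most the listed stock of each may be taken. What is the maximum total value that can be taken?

Top feasible selections:
- 3×A + 3×B + 2×C + 1×D + 1×E: weight 49, value 266
- 3×A + 3×B + 2×C + 1×E: weight 46, value 247
Best: $266.

$266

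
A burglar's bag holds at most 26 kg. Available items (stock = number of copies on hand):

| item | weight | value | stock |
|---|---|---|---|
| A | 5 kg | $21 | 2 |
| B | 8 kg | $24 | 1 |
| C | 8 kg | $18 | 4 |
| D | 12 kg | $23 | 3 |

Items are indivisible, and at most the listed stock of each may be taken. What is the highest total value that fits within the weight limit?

$84

Top feasible selections:
- 2×A + 1×B + 1×C: weight 26, value 84
- 2×A + 2×C: weight 26, value 78
- 1×A + 1×B + 1×D: weight 25, value 68
- 2×A + 1×B: weight 18, value 66
Best: $84.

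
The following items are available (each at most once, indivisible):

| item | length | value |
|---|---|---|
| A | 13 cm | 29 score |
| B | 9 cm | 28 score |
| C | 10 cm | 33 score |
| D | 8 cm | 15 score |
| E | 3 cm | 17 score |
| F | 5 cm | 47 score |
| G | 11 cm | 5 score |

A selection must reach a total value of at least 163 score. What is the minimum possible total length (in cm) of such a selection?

48

Subsets with value ≥ 163, sorted by total length:
- A+B+C+D+E+F: length 48, value 169
- A+B+C+D+E+F+G: length 59, value 174
Minimum length: 48 cm.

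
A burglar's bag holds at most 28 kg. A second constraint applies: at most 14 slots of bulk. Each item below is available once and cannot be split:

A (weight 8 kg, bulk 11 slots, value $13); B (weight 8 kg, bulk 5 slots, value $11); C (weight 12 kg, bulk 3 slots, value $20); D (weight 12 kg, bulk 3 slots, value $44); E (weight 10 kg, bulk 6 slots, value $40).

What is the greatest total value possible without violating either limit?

Feasible sets respecting both limits:
- D+E: weight 22, bulk 9, value 84
- C+D: weight 24, bulk 6, value 64
- C+E: weight 22, bulk 9, value 60
Best: $84.

$84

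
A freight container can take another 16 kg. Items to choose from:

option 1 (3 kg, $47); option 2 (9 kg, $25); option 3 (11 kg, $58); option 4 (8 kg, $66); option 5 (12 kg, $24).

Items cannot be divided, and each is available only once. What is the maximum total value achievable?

Check high-value combinations within 16 kg:
- option 1+option 4: weight 3+8=11, value 47+66=113
- option 1+option 3: weight 3+11=14, value 47+58=105
- option 1+option 2: weight 3+9=12, value 47+25=72
Best: $113.

$113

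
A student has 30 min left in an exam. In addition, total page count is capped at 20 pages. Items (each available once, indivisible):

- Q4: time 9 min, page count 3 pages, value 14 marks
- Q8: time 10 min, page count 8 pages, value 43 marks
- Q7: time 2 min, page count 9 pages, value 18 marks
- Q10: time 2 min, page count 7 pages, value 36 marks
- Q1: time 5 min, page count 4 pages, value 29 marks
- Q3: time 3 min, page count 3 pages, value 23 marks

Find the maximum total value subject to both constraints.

109 marks

Feasible sets respecting both limits:
- Q4+Q8+Q1+Q3: time 27, page count 18, value 109
- Q8+Q10+Q1: time 17, page count 19, value 108
- Q8+Q10+Q3: time 15, page count 18, value 102
- Q4+Q10+Q1+Q3: time 19, page count 17, value 102
Best: 109 marks.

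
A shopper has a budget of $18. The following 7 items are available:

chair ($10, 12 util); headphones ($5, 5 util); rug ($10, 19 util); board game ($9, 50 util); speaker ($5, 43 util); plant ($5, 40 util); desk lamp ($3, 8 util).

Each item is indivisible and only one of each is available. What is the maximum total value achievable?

Check high-value combinations within $18:
- board game+speaker+desk lamp: cost 9+5+3=17, value 50+43+8=101
- board game+plant+desk lamp: cost 9+5+3=17, value 50+40+8=98
- headphones+speaker+plant+desk lamp: cost 5+5+5+3=18, value 5+43+40+8=96
Best: 101 util.

101 util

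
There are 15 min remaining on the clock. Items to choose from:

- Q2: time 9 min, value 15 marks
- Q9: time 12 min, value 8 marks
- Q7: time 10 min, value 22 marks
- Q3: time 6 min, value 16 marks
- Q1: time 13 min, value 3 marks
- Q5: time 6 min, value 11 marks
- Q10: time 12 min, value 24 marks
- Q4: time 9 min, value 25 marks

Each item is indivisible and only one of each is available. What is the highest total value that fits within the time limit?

Check high-value combinations within 15 min:
- Q3+Q4: time 6+9=15, value 16+25=41
- Q5+Q4: time 6+9=15, value 11+25=36
- Q2+Q3: time 9+6=15, value 15+16=31
- Q3+Q5: time 6+6=12, value 16+11=27
Best: 41 marks.

41 marks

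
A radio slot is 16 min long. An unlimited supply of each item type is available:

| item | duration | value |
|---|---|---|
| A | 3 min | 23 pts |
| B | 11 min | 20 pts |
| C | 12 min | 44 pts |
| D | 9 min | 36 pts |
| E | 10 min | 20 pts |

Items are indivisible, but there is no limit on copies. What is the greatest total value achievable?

115 pts

Best value-per-unit is A at 23/3, and filling with it alone uses duration 5×3=15. No mix of the others beats 5×23 = 115.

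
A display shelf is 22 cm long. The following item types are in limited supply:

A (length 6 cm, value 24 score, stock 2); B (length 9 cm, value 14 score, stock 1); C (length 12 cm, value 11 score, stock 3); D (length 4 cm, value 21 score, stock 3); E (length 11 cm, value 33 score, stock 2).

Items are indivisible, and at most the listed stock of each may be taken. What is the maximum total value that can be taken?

90 score

Best selections within length 22 and stock limits:
- 2×A + 2×D: length 20, value 90
- 1×A + 3×D: length 18, value 87
Best: 90 score.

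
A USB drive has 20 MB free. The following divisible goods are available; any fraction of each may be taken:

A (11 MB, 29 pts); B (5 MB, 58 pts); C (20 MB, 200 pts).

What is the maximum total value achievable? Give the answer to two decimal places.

208.00

Take in order of value per unit:
- B (58/5 per unit): all 5 → value 58, running total 58.00
- C (200/20 per unit): 15 of 20 → value 15×200/20 = 150.0000, running total 208.00
Total 208.00.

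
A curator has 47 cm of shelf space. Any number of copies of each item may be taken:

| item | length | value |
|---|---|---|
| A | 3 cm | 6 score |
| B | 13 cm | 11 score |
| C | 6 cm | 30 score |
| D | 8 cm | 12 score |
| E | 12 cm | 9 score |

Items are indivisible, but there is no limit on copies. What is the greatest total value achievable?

216 score

Best value-per-unit is C at 30/6; filling with it alone gives 7×30 = 210.
Optimal mix: 1×A + 7×C → length 45, value 216.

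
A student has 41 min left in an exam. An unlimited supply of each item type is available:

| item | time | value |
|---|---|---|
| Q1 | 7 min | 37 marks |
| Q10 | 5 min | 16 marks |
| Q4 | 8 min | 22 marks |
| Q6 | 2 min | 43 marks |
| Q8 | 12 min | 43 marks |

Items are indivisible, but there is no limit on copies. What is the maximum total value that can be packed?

Best value-per-unit is Q6 at 43/2, and filling with it alone uses time 20×2=40. No mix of the others beats 20×43 = 860.

860 marks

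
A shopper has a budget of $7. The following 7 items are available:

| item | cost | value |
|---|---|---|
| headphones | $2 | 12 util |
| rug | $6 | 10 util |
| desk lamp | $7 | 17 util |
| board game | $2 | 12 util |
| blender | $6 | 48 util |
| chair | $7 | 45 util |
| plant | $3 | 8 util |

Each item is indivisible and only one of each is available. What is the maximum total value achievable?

Check high-value combinations within $7:
- blender: cost 6, value 48
- chair: cost 7, value 45
- headphones+board game+plant: cost 2+2+3=7, value 12+12+8=32
Best: 48 util.

48 util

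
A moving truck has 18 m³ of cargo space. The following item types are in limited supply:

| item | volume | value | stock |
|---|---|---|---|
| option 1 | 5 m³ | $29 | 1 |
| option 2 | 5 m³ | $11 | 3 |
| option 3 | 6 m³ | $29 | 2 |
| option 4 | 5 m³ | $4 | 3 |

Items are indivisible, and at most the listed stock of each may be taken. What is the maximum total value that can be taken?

$87

Top feasible selections:
- 1×option 1 + 2×option 3: volume 17, value 87
- 1×option 1 + 1×option 2 + 1×option 3: volume 16, value 69
- 1×option 2 + 2×option 3: volume 17, value 69
Best: $87.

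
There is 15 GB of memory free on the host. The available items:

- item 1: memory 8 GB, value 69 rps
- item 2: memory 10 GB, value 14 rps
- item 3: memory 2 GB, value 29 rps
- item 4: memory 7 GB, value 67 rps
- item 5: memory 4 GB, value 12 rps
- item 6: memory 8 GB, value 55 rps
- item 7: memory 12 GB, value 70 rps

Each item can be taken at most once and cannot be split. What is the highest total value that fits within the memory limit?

Check high-value combinations within 15 GB:
- item 1+item 4: memory 8+7=15, value 69+67=136
- item 4+item 6: memory 7+8=15, value 67+55=122
- item 1+item 3+item 5: memory 8+2+4=14, value 69+29+12=110
- item 3+item 4+item 5: memory 2+7+4=13, value 29+67+12=108
- item 3+item 7: memory 2+12=14, value 29+70=99
Best: 136 rps.

136 rps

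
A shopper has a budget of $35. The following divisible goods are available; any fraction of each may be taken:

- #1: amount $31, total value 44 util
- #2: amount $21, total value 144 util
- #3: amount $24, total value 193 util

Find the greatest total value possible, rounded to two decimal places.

Take in order of value per unit:
- #3 (193/24 per unit): all 24 → value 193, running total 193.00
- #2 (144/21 per unit): 11 of 21 → value 11×144/21 = 75.4286, running total 268.43
Total 268.43.

268.43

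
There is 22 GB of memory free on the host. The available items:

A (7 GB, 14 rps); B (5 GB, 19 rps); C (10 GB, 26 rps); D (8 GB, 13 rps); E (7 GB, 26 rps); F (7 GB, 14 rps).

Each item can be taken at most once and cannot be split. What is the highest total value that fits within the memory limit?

71 rps

Check high-value combinations within 22 GB:
- B+C+E: memory 5+10+7=22, value 19+26+26=71
- A+B+E: memory 7+5+7=19, value 14+19+26=59
- B+E+F: memory 5+7+7=19, value 19+26+14=59
- A+B+C: memory 7+5+10=22, value 14+19+26=59
- B+C+F: memory 5+10+7=22, value 19+26+14=59
Best: 71 rps.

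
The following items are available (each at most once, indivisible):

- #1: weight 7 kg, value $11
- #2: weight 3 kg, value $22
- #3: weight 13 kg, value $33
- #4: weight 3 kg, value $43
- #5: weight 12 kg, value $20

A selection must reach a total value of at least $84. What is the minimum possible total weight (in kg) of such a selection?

Subsets with value ≥ 84, sorted by total weight:
- #2+#4+#5: weight 18, value 85
- #2+#3+#4: weight 19, value 98
- #1+#3+#4: weight 23, value 87
- #1+#2+#4+#5: weight 25, value 96
Minimum weight: 18 kg.

18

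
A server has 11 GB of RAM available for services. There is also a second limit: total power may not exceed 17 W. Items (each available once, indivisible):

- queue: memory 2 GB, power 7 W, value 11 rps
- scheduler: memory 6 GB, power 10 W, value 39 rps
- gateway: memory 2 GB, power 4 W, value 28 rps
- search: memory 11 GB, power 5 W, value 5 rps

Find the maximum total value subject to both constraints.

Feasible sets respecting both limits:
- scheduler+gateway: memory 8, power 14, value 67
- queue+scheduler: memory 8, power 17, value 50
- scheduler: memory 6, power 10, value 39
Best: 67 rps.

67 rps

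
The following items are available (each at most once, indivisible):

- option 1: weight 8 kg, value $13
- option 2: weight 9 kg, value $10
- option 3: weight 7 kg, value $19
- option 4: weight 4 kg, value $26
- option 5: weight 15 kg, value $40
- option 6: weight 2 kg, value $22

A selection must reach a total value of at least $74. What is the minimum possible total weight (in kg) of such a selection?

21

Subsets with value ≥ 74, sorted by total weight:
- option 4+option 5+option 6: weight 21, value 88
- option 1+option 3+option 4+option 6: weight 21, value 80
- option 2+option 3+option 4+option 6: weight 22, value 77
- option 3+option 5+option 6: weight 24, value 81
Minimum weight: 21 kg.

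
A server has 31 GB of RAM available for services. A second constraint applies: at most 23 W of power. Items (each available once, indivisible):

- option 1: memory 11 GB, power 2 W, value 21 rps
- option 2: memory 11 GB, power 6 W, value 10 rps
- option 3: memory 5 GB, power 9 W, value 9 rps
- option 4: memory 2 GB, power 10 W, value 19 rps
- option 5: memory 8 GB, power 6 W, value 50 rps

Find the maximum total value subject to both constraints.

Feasible sets respecting both limits:
- option 1+option 4+option 5: memory 21, power 18, value 90
- option 1+option 2+option 5: memory 30, power 14, value 81
- option 1+option 3+option 5: memory 24, power 17, value 80
- option 2+option 4+option 5: memory 21, power 22, value 79
Best: 90 rps.

90 rps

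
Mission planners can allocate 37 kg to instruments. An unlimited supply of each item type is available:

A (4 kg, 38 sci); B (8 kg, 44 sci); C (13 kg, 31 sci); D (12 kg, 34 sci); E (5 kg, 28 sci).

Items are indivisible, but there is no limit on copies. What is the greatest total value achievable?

342 sci

Best value-per-unit is A at 38/4, and filling with it alone uses mass 9×4=36. No mix of the others beats 9×38 = 342.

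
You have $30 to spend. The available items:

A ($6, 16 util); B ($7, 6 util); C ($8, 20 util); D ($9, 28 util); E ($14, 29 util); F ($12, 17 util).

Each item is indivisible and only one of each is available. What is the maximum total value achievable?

73 util

Check high-value combinations within $30:
- A+D+E: cost 6+9+14=29, value 16+28+29=73
- A+B+C+D: cost 6+7+8+9=30, value 16+6+20+28=70
- A+C+E: cost 6+8+14=28, value 16+20+29=65
- C+D+F: cost 8+9+12=29, value 20+28+17=65
- A+C+D: cost 6+8+9=23, value 16+20+28=64
Best: 73 util.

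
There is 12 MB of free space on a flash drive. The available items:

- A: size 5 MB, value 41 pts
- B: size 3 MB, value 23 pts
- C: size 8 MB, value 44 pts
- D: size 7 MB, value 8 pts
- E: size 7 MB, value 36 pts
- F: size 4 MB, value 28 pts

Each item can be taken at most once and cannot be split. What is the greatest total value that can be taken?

Check high-value combinations within 12 MB:
- A+B+F: size 5+3+4=12, value 41+23+28=92
- A+E: size 5+7=12, value 41+36=77
- C+F: size 8+4=12, value 44+28=72
Best: 92 pts.

92 pts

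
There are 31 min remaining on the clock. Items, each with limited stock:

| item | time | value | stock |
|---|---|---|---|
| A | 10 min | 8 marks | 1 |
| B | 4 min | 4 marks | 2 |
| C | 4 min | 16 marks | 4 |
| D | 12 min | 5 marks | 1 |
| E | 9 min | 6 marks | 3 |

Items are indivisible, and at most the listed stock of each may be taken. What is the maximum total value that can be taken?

Top feasible selections:
- 1×A + 1×B + 4×C: time 30, value 76
- 1×B + 4×C + 1×E: time 29, value 74
- 2×B + 4×C: time 24, value 72
- 1×A + 4×C: time 26, value 72
Best: 76 marks.

76 marks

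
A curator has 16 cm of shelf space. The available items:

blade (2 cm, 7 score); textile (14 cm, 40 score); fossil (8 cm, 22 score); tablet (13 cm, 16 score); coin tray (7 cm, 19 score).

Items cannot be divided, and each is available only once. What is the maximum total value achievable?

47 score

Check high-value combinations within 16 cm:
- blade+textile: length 2+14=16, value 7+40=47
- fossil+coin tray: length 8+7=15, value 22+19=41
- textile: length 14, value 40
- blade+fossil: length 2+8=10, value 7+22=29
- blade+coin tray: length 2+7=9, value 7+19=26
Best: 47 score.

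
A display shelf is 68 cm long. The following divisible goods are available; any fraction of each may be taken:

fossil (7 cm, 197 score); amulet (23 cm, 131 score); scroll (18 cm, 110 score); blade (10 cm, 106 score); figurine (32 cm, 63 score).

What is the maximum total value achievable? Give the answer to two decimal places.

Take in order of value per unit:
- fossil (197/7 per unit): all 7 → value 197, running total 197.00
- blade (106/10 per unit): all 10 → value 106, running total 303.00
- scroll (110/18 per unit): all 18 → value 110, running total 413.00
- amulet (131/23 per unit): all 23 → value 131, running total 544.00
- figurine (63/32 per unit): 10 of 32 → value 10×63/32 = 19.6875, running total 563.69
Total 563.69.

563.69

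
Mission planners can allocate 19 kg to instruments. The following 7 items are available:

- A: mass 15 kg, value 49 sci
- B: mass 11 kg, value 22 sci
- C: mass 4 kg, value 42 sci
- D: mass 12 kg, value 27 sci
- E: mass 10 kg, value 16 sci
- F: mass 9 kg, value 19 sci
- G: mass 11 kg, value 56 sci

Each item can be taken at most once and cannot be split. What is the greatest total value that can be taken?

Check high-value combinations within 19 kg:
- C+G: mass 4+11=15, value 42+56=98
- A+C: mass 15+4=19, value 49+42=91
- C+D: mass 4+12=16, value 42+27=69
- B+C: mass 11+4=15, value 22+42=64
Best: 98 sci.

98 sci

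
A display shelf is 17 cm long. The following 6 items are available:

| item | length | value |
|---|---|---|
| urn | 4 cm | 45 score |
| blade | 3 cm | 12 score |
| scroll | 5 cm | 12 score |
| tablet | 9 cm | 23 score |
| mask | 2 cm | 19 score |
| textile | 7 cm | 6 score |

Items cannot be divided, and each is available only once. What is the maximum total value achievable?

Check high-value combinations within 17 cm:
- urn+blade+scroll+mask: length 4+3+5+2=14, value 45+12+12+19=88
- urn+tablet+mask: length 4+9+2=15, value 45+23+19=87
- urn+blade+mask+textile: length 4+3+2+7=16, value 45+12+19+6=82
Best: 88 score.

88 score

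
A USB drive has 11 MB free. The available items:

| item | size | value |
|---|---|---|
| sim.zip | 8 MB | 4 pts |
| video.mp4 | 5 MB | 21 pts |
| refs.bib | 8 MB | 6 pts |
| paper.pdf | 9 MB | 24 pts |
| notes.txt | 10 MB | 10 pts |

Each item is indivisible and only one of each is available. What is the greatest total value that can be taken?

24 pts

Check high-value combinations within 11 MB:
- paper.pdf: size 9, value 24
- video.mp4: size 5, value 21
- notes.txt: size 10, value 10
- refs.bib: size 8, value 6
- sim.zip: size 8, value 4
Best: 24 pts.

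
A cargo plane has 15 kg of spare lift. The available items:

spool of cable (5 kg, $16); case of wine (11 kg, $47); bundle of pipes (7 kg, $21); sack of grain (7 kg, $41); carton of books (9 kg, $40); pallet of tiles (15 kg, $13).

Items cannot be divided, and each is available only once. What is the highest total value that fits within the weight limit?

$62

This is a 0/1 knapsack; check combinations near the capacity.
- bundle of pipes+sack of grain: weight 7+7=14, value 21+41=62
- spool of cable+sack of grain: weight 5+7=12, value 16+41=57
- spool of cable+carton of books: weight 5+9=14, value 16+40=56
- case of wine: weight 11, value 47
- sack of grain: weight 7, value 41
Best: $62.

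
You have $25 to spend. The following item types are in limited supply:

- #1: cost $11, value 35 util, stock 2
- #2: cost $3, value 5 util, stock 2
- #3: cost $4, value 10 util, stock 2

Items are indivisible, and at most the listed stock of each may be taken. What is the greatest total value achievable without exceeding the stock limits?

75 util

Best selections within cost 25 and stock limits:
- 2×#1 + 1×#2: cost 25, value 75
- 2×#1: cost 22, value 70
- 1×#1 + 2×#2 + 2×#3: cost 25, value 65
- 1×#1 + 1×#2 + 2×#3: cost 22, value 60
Best: 75 util.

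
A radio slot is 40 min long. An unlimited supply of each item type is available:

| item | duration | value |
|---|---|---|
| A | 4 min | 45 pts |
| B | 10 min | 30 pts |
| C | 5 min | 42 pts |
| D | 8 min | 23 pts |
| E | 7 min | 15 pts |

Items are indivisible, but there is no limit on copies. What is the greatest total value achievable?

450 pts

Best value-per-unit is A at 45/4, and filling with it alone uses duration 10×4=40. No mix of the others beats 10×45 = 450.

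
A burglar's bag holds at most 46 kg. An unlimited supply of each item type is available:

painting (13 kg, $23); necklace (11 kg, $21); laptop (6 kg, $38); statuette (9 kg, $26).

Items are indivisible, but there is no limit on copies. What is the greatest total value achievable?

$266

Best value-per-unit is laptop at 38/6, and filling with it alone uses weight 7×6=42. No mix of the others beats 7×38 = 266.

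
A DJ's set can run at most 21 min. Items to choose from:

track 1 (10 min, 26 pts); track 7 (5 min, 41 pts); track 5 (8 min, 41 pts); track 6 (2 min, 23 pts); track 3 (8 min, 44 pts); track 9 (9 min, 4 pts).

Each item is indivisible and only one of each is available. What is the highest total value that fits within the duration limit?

126 pts

Check high-value combinations within 21 min:
- track 7+track 5+track 3: duration 5+8+8=21, value 41+41+44=126
- track 7+track 6+track 3: duration 5+2+8=15, value 41+23+44=108
- track 5+track 6+track 3: duration 8+2+8=18, value 41+23+44=108
Best: 126 pts.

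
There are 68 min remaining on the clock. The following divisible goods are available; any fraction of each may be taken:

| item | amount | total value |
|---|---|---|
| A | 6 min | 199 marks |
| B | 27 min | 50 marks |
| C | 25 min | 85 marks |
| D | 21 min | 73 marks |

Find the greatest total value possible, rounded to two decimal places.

386.63

Take in order of value per unit:
- A (199/6 per unit): all 6 → value 199, running total 199.00
- D (73/21 per unit): all 21 → value 73, running total 272.00
- C (85/25 per unit): all 25 → value 85, running total 357.00
- B (50/27 per unit): 16 of 27 → value 16×50/27 = 29.6296, running total 386.63
Total 386.63.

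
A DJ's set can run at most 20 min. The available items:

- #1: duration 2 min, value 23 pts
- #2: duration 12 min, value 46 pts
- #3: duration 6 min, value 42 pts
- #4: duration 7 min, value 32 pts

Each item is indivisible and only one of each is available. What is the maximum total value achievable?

Check high-value combinations within 20 min:
- #1+#2+#3: duration 2+12+6=20, value 23+46+42=111
- #1+#3+#4: duration 2+6+7=15, value 23+42+32=97
- #2+#3: duration 12+6=18, value 46+42=88
Best: 111 pts.

111 pts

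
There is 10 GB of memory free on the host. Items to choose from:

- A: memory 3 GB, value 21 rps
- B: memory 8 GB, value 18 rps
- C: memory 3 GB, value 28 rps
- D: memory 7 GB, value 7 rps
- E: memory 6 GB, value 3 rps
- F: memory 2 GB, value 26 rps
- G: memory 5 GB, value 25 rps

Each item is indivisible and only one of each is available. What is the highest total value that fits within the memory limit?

Check high-value combinations within 10 GB:
- C+F+G: memory 3+2+5=10, value 28+26+25=79
- A+C+F: memory 3+3+2=8, value 21+28+26=75
- A+F+G: memory 3+2+5=10, value 21+26+25=72
- C+F: memory 3+2=5, value 28+26=54
Best: 79 rps.

79 rps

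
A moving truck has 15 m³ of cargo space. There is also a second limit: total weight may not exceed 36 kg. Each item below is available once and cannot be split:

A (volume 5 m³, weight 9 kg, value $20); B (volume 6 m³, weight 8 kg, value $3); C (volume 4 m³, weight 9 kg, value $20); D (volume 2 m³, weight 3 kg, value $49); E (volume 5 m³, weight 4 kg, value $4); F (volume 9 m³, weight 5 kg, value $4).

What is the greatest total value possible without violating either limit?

$89

Feasible sets respecting both limits:
- A+C+D: volume 11, weight 21, value 89
- A+D+E: volume 12, weight 16, value 73
- C+D+E: volume 11, weight 16, value 73
- C+D+F: volume 15, weight 17, value 73
Best: $89.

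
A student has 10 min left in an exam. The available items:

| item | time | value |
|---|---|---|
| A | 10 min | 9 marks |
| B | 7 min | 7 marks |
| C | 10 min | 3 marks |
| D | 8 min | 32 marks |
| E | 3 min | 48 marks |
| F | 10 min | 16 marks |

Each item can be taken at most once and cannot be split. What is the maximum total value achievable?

This is a 0/1 knapsack; check combinations near the capacity.
- B+E: time 7+3=10, value 7+48=55
- E: time 3, value 48
- D: time 8, value 32
Best: 55 marks.

55 marks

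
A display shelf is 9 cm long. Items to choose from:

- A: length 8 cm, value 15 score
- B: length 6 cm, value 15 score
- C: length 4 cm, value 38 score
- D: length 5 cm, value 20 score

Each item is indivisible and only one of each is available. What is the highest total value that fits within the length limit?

58 score

Check high-value combinations within 9 cm:
- C+D: length 4+5=9, value 38+20=58
- C: length 4, value 38
- D: length 5, value 20
Best: 58 score.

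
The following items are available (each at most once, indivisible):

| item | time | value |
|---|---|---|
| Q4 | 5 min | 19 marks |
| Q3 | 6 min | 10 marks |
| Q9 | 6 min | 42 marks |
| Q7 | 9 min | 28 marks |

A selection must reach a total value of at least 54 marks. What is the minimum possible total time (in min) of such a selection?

11

Subsets with value ≥ 54, sorted by total time:
- Q4+Q9: time 11, value 61
- Q9+Q7: time 15, value 70
Minimum time: 11 min.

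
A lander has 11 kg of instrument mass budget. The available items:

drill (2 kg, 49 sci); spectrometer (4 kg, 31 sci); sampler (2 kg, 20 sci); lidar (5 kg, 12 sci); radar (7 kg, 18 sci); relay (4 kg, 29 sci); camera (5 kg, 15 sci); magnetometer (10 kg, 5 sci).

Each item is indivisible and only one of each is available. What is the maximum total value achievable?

109 sci

Check high-value combinations within 11 kg:
- drill+spectrometer+relay: mass 2+4+4=10, value 49+31+29=109
- drill+spectrometer+sampler: mass 2+4+2=8, value 49+31+20=100
- drill+sampler+relay: mass 2+2+4=8, value 49+20+29=98
- drill+spectrometer+camera: mass 2+4+5=11, value 49+31+15=95
- drill+relay+camera: mass 2+4+5=11, value 49+29+15=93
Best: 109 sci.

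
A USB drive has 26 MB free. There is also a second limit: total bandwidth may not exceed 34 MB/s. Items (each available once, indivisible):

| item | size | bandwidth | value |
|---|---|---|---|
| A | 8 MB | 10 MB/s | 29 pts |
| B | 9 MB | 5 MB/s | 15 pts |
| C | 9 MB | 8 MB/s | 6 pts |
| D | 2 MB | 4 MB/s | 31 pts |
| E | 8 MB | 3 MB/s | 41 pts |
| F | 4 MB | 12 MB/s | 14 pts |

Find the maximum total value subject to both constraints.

Feasible sets respecting both limits:
- A+D+E+F: size 22, bandwidth 29, value 115
- A+D+E: size 18, bandwidth 17, value 101
- B+D+E+F: size 23, bandwidth 24, value 101
Best: 115 pts.

115 pts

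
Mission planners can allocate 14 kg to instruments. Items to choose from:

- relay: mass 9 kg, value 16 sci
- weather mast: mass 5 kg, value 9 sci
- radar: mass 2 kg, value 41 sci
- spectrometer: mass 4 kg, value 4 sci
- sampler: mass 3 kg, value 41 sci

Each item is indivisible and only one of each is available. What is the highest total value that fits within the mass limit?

98 sci

Check high-value combinations within 14 kg:
- relay+radar+sampler: mass 9+2+3=14, value 16+41+41=98
- weather mast+radar+spectrometer+sampler: mass 5+2+4+3=14, value 9+41+4+41=95
- weather mast+radar+sampler: mass 5+2+3=10, value 9+41+41=91
- radar+spectrometer+sampler: mass 2+4+3=9, value 41+4+41=86
Best: 98 sci.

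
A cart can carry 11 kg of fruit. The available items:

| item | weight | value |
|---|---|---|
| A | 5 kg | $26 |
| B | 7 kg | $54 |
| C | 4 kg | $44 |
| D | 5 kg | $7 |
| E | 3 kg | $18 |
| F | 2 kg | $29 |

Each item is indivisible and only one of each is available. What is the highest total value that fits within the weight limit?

Check high-value combinations within 11 kg:
- A+C+F: weight 5+4+2=11, value 26+44+29=99
- B+C: weight 7+4=11, value 54+44=98
- C+E+F: weight 4+3+2=9, value 44+18+29=91
- B+F: weight 7+2=9, value 54+29=83
- C+D+F: weight 4+5+2=11, value 44+7+29=80
Best: $99.

$99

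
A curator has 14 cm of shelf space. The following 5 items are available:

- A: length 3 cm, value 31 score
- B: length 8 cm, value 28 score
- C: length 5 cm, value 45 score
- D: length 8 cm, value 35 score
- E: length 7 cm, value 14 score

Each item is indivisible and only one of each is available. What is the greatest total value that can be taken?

80 score

Check high-value combinations within 14 cm:
- C+D: length 5+8=13, value 45+35=80
- A+C: length 3+5=8, value 31+45=76
- B+C: length 8+5=13, value 28+45=73
- A+D: length 3+8=11, value 31+35=66
- A+B: length 3+8=11, value 31+28=59
Best: 80 score.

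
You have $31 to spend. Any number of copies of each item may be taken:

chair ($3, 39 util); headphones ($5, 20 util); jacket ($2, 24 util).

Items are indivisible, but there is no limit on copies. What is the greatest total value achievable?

Best value-per-unit is chair at 39/3; filling with it alone gives 10×39 = 390.
Optimal mix: 9×chair + 2×jacket → cost 31, value 399.

399 util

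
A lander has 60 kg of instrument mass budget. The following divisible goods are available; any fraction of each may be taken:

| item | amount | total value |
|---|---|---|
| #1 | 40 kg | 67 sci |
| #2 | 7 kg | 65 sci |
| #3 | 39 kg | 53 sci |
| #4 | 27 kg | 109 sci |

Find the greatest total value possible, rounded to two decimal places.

217.55

Take in order of value per unit:
- #2 (65/7 per unit): all 7 → value 65, running total 65.00
- #4 (109/27 per unit): all 27 → value 109, running total 174.00
- #1 (67/40 per unit): 26 of 40 → value 26×67/40 = 43.5500, running total 217.55
Total 217.55.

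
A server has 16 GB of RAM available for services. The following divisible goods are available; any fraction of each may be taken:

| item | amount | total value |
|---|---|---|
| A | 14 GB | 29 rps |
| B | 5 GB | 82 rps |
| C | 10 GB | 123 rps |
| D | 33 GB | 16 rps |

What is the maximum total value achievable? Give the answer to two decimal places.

Take in order of value per unit:
- B (82/5 per unit): all 5 → value 82, running total 82.00
- C (123/10 per unit): all 10 → value 123, running total 205.00
- A (29/14 per unit): 1 of 14 → value 1×29/14 = 2.0714, running total 207.07
Total 207.07.

207.07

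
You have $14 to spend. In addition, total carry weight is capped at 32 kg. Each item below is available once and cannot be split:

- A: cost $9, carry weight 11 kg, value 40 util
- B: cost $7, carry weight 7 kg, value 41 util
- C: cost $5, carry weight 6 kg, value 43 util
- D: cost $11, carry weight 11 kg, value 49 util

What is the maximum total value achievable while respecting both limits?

84 util

Feasible sets respecting both limits:
- B+C: cost 12, carry weight 13, value 84
- A+C: cost 14, carry weight 17, value 83
- D: cost 11, carry weight 11, value 49
Best: 84 util.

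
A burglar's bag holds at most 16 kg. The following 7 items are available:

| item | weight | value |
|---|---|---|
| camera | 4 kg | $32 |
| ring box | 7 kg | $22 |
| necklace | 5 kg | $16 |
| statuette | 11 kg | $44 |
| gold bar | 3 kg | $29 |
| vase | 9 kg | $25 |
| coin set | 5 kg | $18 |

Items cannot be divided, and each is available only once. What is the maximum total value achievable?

Check high-value combinations within 16 kg:
- camera+gold bar+vase: weight 4+3+9=16, value 32+29+25=86
- camera+ring box+gold bar: weight 4+7+3=14, value 32+22+29=83
- camera+gold bar+coin set: weight 4+3+5=12, value 32+29+18=79
- camera+necklace+gold bar: weight 4+5+3=12, value 32+16+29=77
Best: $86.

$86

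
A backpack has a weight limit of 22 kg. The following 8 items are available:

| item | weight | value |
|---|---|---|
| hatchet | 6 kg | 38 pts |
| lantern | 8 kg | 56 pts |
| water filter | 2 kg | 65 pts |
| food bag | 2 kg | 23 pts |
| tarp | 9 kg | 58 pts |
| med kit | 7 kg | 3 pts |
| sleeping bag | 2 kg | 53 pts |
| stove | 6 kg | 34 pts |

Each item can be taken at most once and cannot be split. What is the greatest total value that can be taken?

Check high-value combinations within 22 kg:
- hatchet+water filter+food bag+tarp+sleeping bag: weight 6+2+2+9+2=21, value 38+65+23+58+53=237
- hatchet+lantern+water filter+food bag+sleeping bag: weight 6+8+2+2+2=20, value 38+56+65+23+53=235
- water filter+food bag+tarp+sleeping bag+stove: weight 2+2+9+2+6=21, value 65+23+58+53+34=233
- lantern+water filter+tarp+sleeping bag: weight 8+2+9+2=21, value 56+65+58+53=232
- lantern+water filter+food bag+sleeping bag+stove: weight 8+2+2+2+6=20, value 56+65+23+53+34=231
Best: 237 pts.

237 pts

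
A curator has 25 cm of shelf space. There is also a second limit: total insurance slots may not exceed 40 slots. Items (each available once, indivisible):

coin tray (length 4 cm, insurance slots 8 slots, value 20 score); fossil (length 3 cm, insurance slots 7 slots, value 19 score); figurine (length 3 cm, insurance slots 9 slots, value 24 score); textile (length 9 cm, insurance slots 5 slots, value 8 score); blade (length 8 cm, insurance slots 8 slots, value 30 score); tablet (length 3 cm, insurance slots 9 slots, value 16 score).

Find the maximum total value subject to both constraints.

Feasible sets respecting both limits:
- coin tray+fossil+figurine+blade: length 18, insurance slots 32, value 93
- coin tray+figurine+blade+tablet: length 18, insurance slots 34, value 90
- fossil+figurine+blade+tablet: length 17, insurance slots 33, value 89
- coin tray+fossil+figurine+textile+tablet: length 22, insurance slots 38, value 87
Best: 93 score.

93 score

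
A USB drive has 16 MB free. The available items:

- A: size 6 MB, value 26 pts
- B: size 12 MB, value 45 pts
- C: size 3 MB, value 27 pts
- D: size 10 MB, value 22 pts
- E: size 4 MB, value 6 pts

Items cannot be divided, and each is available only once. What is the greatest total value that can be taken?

Check high-value combinations within 16 MB:
- B+C: size 12+3=15, value 45+27=72
- A+C+E: size 6+3+4=13, value 26+27+6=59
- A+C: size 6+3=9, value 26+27=53
- B+E: size 12+4=16, value 45+6=51
Best: 72 pts.

72 pts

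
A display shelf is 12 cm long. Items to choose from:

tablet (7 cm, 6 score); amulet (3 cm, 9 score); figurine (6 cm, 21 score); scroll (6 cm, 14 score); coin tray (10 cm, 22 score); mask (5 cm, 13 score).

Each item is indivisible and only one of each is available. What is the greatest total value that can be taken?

Check high-value combinations within 12 cm:
- figurine+scroll: length 6+6=12, value 21+14=35
- figurine+mask: length 6+5=11, value 21+13=34
- amulet+figurine: length 3+6=9, value 9+21=30
Best: 35 score.

35 score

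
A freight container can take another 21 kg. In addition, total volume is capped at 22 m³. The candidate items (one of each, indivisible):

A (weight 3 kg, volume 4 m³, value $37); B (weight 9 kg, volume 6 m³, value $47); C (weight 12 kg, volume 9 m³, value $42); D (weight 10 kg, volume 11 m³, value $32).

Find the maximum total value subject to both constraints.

$89

Feasible sets respecting both limits:
- B+C: weight 21, volume 15, value 89
- A+B: weight 12, volume 10, value 84
- A+C: weight 15, volume 13, value 79
- B+D: weight 19, volume 17, value 79
Best: $89.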